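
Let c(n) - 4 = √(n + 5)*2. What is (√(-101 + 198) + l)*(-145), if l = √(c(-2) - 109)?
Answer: -145*√97 - 145*I*√(105 - 2*√3) ≈ -1428.1 - 1461.1*I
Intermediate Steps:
c(n) = 4 + 2*√(5 + n) (c(n) = 4 + √(n + 5)*2 = 4 + √(5 + n)*2 = 4 + 2*√(5 + n))
l = √(-105 + 2*√3) (l = √((4 + 2*√(5 - 2)) - 109) = √((4 + 2*√3) - 109) = √(-105 + 2*√3) ≈ 10.077*I)
(√(-101 + 198) + l)*(-145) = (√(-101 + 198) + √(-105 + 2*√3))*(-145) = (√97 + √(-105 + 2*√3))*(-145) = -145*√97 - 145*√(-105 + 2*√3)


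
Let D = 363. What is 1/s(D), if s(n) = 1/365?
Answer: 365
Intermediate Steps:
s(n) = 1/365
1/s(D) = 1/(1/365) = 365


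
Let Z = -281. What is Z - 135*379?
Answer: -51446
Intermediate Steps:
Z - 135*379 = -281 - 135*379 = -281 - 51165 = -51446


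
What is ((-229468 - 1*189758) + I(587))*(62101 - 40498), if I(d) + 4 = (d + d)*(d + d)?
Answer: 20718270738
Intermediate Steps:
I(d) = -4 + 4*d**2 (I(d) = -4 + (d + d)*(d + d) = -4 + (2*d)*(2*d) = -4 + 4*d**2)
((-229468 - 1*189758) + I(587))*(62101 - 40498) = ((-229468 - 1*189758) + (-4 + 4*587**2))*(62101 - 40498) = ((-229468 - 189758) + (-4 + 4*344569))*21603 = (-419226 + (-4 + 1378276))*21603 = (-419226 + 1378272)*21603 = 959046*21603 = 20718270738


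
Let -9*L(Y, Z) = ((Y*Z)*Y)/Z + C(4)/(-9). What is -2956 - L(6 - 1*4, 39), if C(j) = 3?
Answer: -79801/27 ≈ -2955.6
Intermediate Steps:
L(Y, Z) = 1/27 - Y**2/9 (L(Y, Z) = -(((Y*Z)*Y)/Z + 3/(-9))/9 = -((Z*Y**2)/Z + 3*(-1/9))/9 = -(Y**2 - 1/3)/9 = -(-1/3 + Y**2)/9 = 1/27 - Y**2/9)
-2956 - L(6 - 1*4, 39) = -2956 - (1/27 - (6 - 1*4)**2/9) = -2956 - (1/27 - (6 - 4)**2/9) = -2956 - (1/27 - 1/9*2**2) = -2956 - (1/27 - 1/9*4) = -2956 - (1/27 - 4/9) = -2956 - 1*(-11/27) = -2956 + 11/27 = -79801/27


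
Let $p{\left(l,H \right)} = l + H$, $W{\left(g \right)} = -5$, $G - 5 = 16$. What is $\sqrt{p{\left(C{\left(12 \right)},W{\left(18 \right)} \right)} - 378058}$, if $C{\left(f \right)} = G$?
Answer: $i \sqrt{378042} \approx 614.85 i$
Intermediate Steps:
$G = 21$ ($G = 5 + 16 = 21$)
$C{\left(f \right)} = 21$
$p{\left(l,H \right)} = H + l$
$\sqrt{p{\left(C{\left(12 \right)},W{\left(18 \right)} \right)} - 378058} = \sqrt{\left(-5 + 21\right) - 378058} = \sqrt{16 - 378058} = \sqrt{-378042} = i \sqrt{378042}$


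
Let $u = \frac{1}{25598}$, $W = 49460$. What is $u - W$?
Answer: $- \frac{1266077079}{25598} \approx -49460.0$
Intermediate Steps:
$u = \frac{1}{25598} \approx 3.9066 \cdot 10^{-5}$
$u - W = \frac{1}{25598} - 49460 = - \frac{1266077079}{25598}$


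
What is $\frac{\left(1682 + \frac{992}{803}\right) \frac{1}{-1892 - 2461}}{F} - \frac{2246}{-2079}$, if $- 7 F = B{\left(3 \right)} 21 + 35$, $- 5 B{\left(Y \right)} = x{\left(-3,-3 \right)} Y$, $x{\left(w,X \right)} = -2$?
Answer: $\frac{10655597464}{9469198431} \approx 1.1253$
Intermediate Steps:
$B{\left(Y \right)} = \frac{2 Y}{5}$ ($B{\left(Y \right)} = - \frac{\left(-2\right) Y}{5} = \frac{2 Y}{5}$)
$F = - \frac{43}{5}$ ($F = - \frac{\frac{2}{5} \cdot 3 \cdot 21 + 35}{7} = - \frac{\frac{6}{5} \cdot 21 + 35}{7} = - \frac{\frac{126}{5} + 35}{7} = \left(- \frac{1}{7}\right) \frac{301}{5} = - \frac{43}{5} \approx -8.6$)
$\frac{\left(1682 + \frac{992}{803}\right) \frac{1}{-1892 - 2461}}{F} - \frac{2246}{-2079} = \frac{\left(1682 + \frac{992}{803}\right) \frac{1}{-1892 - 2461}}{- \frac{43}{5}} - \frac{2246}{-2079} = \frac{1682 + 992 \cdot \frac{1}{803}}{-4353} \left(- \frac{5}{43}\right) - - \frac{2246}{2079} = \left(1682 + \frac{992}{803}\right) \left(- \frac{1}{4353}\right) \left(- \frac{5}{43}\right) + \frac{2246}{2079} = \frac{1351638}{803} \left(- \frac{1}{4353}\right) \left(- \frac{5}{43}\right) + \frac{2246}{2079} = \left(- \frac{450546}{1165153}\right) \left(- \frac{5}{43}\right) + \frac{2246}{2079} = \frac{2252730}{50101579} + \frac{2246}{2079} = \frac{10655597464}{9469198431}$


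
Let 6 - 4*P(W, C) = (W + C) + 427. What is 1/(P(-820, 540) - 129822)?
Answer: -4/519429 ≈ -7.7008e-6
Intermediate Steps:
P(W, C) = -421/4 - C/4 - W/4 (P(W, C) = 3/2 - ((W + C) + 427)/4 = 3/2 - ((C + W) + 427)/4 = 3/2 - (427 + C + W)/4 = 3/2 + (-427/4 - C/4 - W/4) = -421/4 - C/4 - W/4)
1/(P(-820, 540) - 129822) = 1/((-421/4 - 1/4*540 - 1/4*(-820)) - 129822) = 1/((-421/4 - 135 + 205) - 129822) = 1/(-141/4 - 129822) = 1/(-519429/4) = -4/519429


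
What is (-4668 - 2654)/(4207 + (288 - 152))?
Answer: -7322/4343 ≈ -1.6859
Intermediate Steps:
(-4668 - 2654)/(4207 + (288 - 152)) = -7322/(4207 + 136) = -7322/4343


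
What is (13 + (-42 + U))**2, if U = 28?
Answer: 1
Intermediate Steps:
(13 + (-42 + U))**2 = (13 + (-42 + 28))**2 = (13 - 14)**2 = (-1)**2 = 1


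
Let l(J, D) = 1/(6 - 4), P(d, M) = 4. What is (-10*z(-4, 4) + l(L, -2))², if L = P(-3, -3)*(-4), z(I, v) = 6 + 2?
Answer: 25281/4 ≈ 6320.3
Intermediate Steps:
z(I, v) = 8
L = -16 (L = 4*(-4) = -16)
l(J, D) = ½ (l(J, D) = 1/2 = ½)
(-10*z(-4, 4) + l(L, -2))² = (-10*8 + ½)² = (-80 + ½)² = (-159/2)² = 25281/4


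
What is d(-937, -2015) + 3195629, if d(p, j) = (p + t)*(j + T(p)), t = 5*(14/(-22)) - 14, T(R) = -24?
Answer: 56553263/11 ≈ 5.1412e+6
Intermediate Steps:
t = -189/11 (t = 5*(14*(-1/22)) - 14 = 5*(-7/11) - 14 = -35/11 - 14 = -189/11 ≈ -17.182)
d(p, j) = (-24 + j)*(-189/11 + p) (d(p, j) = (p - 189/11)*(j - 24) = (-189/11 + p)*(-24 + j) = (-24 + j)*(-189/11 + p))
d(-937, -2015) + 3195629 = (4536/11 - 24*(-937) - 189/11*(-2015) - 2015*(-937)) + 3195629 = (4536/11 + 22488 + 380835/11 + 1888055) + 3195629 = 21401344/11 + 3195629 = 56553263/11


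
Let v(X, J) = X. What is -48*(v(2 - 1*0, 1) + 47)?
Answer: -2352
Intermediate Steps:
-48*(v(2 - 1*0, 1) + 47) = -48*((2 - 1*0) + 47) = -48*((2 + 0) + 47) = -48*(2 + 47) = -48*49 = -2352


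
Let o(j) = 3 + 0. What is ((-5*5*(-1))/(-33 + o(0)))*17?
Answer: -85/6 ≈ -14.167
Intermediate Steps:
o(j) = 3
((-5*5*(-1))/(-33 + o(0)))*17 = ((-5*5*(-1))/(-33 + 3))*17 = (-25*(-1)/(-30))*17 = (25*(-1/30))*17 = -⅚*17 = -85/6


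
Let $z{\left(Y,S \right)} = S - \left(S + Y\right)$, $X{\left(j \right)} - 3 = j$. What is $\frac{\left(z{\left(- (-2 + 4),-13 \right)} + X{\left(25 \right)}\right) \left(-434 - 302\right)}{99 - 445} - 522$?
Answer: $- \frac{79266}{173} \approx -458.19$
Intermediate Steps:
$X{\left(j \right)} = 3 + j$
$z{\left(Y,S \right)} = - Y$
$\frac{\left(z{\left(- (-2 + 4),-13 \right)} + X{\left(25 \right)}\right) \left(-434 - 302\right)}{99 - 445} - 522 = \frac{\left(- \left(-1\right) \left(-2 + 4\right) + \left(3 + 25\right)\right) \left(-434 - 302\right)}{99 - 445} - 522 = \frac{\left(- \left(-1\right) 2 + 28\right) \left(-736\right)}{-346} - 522 = \left(\left(-1\right) \left(-2\right) + 28\right) \left(-736\right) \left(- \frac{1}{346}\right) - 522 = \left(2 + 28\right) \left(-736\right) \left(- \frac{1}{346}\right) - 522 = 30 \left(-736\right) \left(- \frac{1}{346}\right) - 522 = \left(-22080\right) \left(- \frac{1}{346}\right) - 522 = \frac{11040}{173} - 522 = - \frac{79266}{173}$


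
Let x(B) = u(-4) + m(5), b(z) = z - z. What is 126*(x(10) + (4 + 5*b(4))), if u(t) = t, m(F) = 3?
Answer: 378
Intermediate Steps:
b(z) = 0
x(B) = -1 (x(B) = -4 + 3 = -1)
126*(x(10) + (4 + 5*b(4))) = 126*(-1 + (4 + 5*0)) = 126*(-1 + (4 + 0)) = 126*(-1 + 4) = 126*3 = 378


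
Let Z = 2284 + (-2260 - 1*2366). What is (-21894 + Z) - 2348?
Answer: -26584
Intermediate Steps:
Z = -2342 (Z = 2284 + (-2260 - 2366) = 2284 - 4626 = -2342)
(-21894 + Z) - 2348 = (-21894 - 2342) - 2348 = -24236 - 2348 = -26584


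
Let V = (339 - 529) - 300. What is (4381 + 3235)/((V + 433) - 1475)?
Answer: -1904/383 ≈ -4.9713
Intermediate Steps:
V = -490 (V = -190 - 300 = -490)
(4381 + 3235)/((V + 433) - 1475) = (4381 + 3235)/((-490 + 433) - 1475) = 7616/(-57 - 1475) = 7616/(-1532) = 7616*(-1/1532) = -1904/383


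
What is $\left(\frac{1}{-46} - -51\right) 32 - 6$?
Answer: $\frac{37382}{23} \approx 1625.3$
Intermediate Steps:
$\left(\frac{1}{-46} - -51\right) 32 - 6 = \left(- \frac{1}{46} + 51\right) 32 - 6 = \frac{2345}{46} \cdot 32 - 6 = \frac{37520}{23} - 6 = \frac{37382}{23}$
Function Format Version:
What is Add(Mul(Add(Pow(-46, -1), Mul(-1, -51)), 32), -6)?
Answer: Rational(37382, 23) ≈ 1625.3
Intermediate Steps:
Add(Mul(Add(Pow(-46, -1), Mul(-1, -51)), 32), -6) = Add(Mul(Add(Rational(-1, 46), 51), 32), -6) = Add(Mul(Rational(2345, 46), 32), -6) = Add(Rational(37520, 23), -6) = Rational(37382, 23)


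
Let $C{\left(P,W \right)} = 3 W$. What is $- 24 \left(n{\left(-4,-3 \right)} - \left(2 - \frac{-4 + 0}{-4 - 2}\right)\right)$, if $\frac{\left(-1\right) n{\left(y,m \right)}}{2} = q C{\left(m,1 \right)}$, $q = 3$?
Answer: $464$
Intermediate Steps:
$n{\left(y,m \right)} = -18$ ($n{\left(y,m \right)} = - 2 \cdot 3 \cdot 3 \cdot 1 = - 2 \cdot 3 \cdot 3 = \left(-2\right) 9 = -18$)
$- 24 \left(n{\left(-4,-3 \right)} - \left(2 - \frac{-4 + 0}{-4 - 2}\right)\right) = - 24 \left(-18 - \left(2 - \frac{-4 + 0}{-4 - 2}\right)\right) = - 24 \left(-18 - \left(2 + \frac{4}{-6}\right)\right) = - 24 \left(-18 - \frac{4}{3}\right) = \left(-24\right) \left(- \frac{58}{3}\right) = 464$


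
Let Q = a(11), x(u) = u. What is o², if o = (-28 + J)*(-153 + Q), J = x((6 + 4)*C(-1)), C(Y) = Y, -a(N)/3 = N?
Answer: 49956624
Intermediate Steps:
a(N) = -3*N
Q = -33 (Q = -3*11 = -33)
J = -10 (J = (6 + 4)*(-1) = 10*(-1) = -10)
o = 7068 (o = (-28 - 10)*(-153 - 33) = -38*(-186) = 7068)
o² = 7068² = 49956624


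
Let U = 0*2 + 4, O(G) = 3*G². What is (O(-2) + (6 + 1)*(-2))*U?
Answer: -8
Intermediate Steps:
U = 4 (U = 0 + 4 = 4)
(O(-2) + (6 + 1)*(-2))*U = (3*(-2)² + (6 + 1)*(-2))*4 = (3*4 + 7*(-2))*4 = (12 - 14)*4 = -2*4 = -8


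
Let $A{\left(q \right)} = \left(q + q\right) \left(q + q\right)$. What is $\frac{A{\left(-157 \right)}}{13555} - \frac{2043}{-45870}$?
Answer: $\frac{303352759}{41451190} \approx 7.3183$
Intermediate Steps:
$A{\left(q \right)} = 4 q^{2}$ ($A{\left(q \right)} = 2 q 2 q = 4 q^{2}$)
$\frac{A{\left(-157 \right)}}{13555} - \frac{2043}{-45870} = \frac{4 \left(-157\right)^{2}}{13555} - \frac{2043}{-45870} = 4 \cdot 24649 \cdot \frac{1}{13555} - - \frac{681}{15290} = 98596 \cdot \frac{1}{13555} + \frac{681}{15290} = \frac{98596}{13555} + \frac{681}{15290} = \frac{303352759}{41451190}$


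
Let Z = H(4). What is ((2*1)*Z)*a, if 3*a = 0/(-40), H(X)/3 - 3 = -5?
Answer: 0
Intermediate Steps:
H(X) = -6 (H(X) = 9 + 3*(-5) = 9 - 15 = -6)
Z = -6
a = 0 (a = (0/(-40))/3 = (0*(-1/40))/3 = (⅓)*0 = 0)
((2*1)*Z)*a = ((2*1)*(-6))*0 = (2*(-6))*0 = -12*0 = 0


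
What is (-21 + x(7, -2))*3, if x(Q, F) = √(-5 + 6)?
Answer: -60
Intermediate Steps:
x(Q, F) = 1 (x(Q, F) = √1 = 1)
(-21 + x(7, -2))*3 = (-21 + 1)*3 = -20*3 = -60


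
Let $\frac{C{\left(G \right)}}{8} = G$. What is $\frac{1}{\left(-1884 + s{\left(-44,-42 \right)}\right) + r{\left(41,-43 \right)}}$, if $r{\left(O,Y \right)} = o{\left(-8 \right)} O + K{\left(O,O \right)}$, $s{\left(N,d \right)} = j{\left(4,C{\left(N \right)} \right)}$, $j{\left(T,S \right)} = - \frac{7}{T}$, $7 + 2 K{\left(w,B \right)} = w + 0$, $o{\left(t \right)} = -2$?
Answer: $- \frac{4}{7803} \approx -0.00051262$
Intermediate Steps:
$C{\left(G \right)} = 8 G$
$K{\left(w,B \right)} = - \frac{7}{2} + \frac{w}{2}$ ($K{\left(w,B \right)} = - \frac{7}{2} + \frac{w + 0}{2} = - \frac{7}{2} + \frac{w}{2}$)
$s{\left(N,d \right)} = - \frac{7}{4}$
$r{\left(O,Y \right)} = - \frac{7}{2} - \frac{3 O}{2}$ ($r{\left(O,Y \right)} = - 2 O + \left(- \frac{7}{2} + \frac{O}{2}\right) = - \frac{7}{2} - \frac{3 O}{2}$)
$\frac{1}{\left(-1884 + s{\left(-44,-42 \right)}\right) + r{\left(41,-43 \right)}} = \frac{1}{\left(-1884 - \frac{7}{4}\right) - 65} = \frac{1}{- \frac{7543}{4} - 65} = \frac{1}{- \frac{7803}{4}} = - \frac{4}{7803}$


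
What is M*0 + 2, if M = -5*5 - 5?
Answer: 2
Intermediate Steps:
M = -30 (M = -25 - 5 = -30)
M*0 + 2 = -30*0 + 2 = 0 + 2 = 2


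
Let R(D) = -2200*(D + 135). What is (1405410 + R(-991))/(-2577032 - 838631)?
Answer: -3288610/3415663 ≈ -0.96280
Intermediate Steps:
R(D) = -297000 - 2200*D (R(D) = -2200*(135 + D) = -297000 - 2200*D)
(1405410 + R(-991))/(-2577032 - 838631) = (1405410 + (-297000 - 2200*(-991)))/(-2577032 - 838631) = (1405410 + (-297000 + 2180200))/(-3415663) = (1405410 + 1883200)*(-1/3415663) = 3288610*(-1/3415663) = -3288610/3415663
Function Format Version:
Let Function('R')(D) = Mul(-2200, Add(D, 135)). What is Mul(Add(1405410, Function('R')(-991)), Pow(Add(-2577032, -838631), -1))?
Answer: Rational(-3288610, 3415663) ≈ -0.96280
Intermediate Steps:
Function('R')(D) = Add(-297000, Mul(-2200, D)) (Function('R')(D) = Mul(-2200, Add(135, D)) = Add(-297000, Mul(-2200, D)))
Mul(Add(1405410, Function('R')(-991)), Pow(Add(-2577032, -838631), -1)) = Mul(Add(1405410, Add(-297000, Mul(-2200, -991))), Pow(Add(-2577032, -838631), -1)) = Mul(Add(1405410, Add(-297000, 2180200)), Pow(-3415663, -1)) = Mul(Add(1405410, 1883200), Rational(-1, 3415663)) = Mul(3288610, Rational(-1, 3415663)) = Rational(-3288610, 3415663)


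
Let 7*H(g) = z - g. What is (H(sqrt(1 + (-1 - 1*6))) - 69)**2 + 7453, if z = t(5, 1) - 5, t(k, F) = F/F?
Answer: 602360/49 + 974*I*sqrt(6)/49 ≈ 12293.0 + 48.69*I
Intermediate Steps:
t(k, F) = 1
z = -4 (z = 1 - 5 = -4)
H(g) = -4/7 - g/7 (H(g) = (-4 - g)/7 = -4/7 - g/7)
(H(sqrt(1 + (-1 - 1*6))) - 69)**2 + 7453 = ((-4/7 - sqrt(1 + (-1 - 1*6))/7) - 69)**2 + 7453 = ((-4/7 - sqrt(1 + (-1 - 6))/7) - 69)**2 + 7453 = ((-4/7 - sqrt(1 - 7)/7) - 69)**2 + 7453 = ((-4/7 - I*sqrt(6)/7) - 69)**2 + 7453 = (-487/7 - I*sqrt(6)/7)**2 + 7453 = 7453 + (-487/7 - I*sqrt(6)/7)**2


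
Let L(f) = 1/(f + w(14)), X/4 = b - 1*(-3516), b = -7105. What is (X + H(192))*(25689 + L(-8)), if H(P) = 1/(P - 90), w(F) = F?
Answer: -225701575985/612 ≈ -3.6879e+8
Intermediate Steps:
X = -14356 (X = 4*(-7105 - 1*(-3516)) = 4*(-7105 + 3516) = 4*(-3589) = -14356)
L(f) = 1/(14 + f) (L(f) = 1/(f + 14) = 1/(14 + f))
H(P) = 1/(-90 + P)
(X + H(192))*(25689 + L(-8)) = (-14356 + 1/(-90 + 192))*(25689 + 1/(14 - 8)) = (-14356 + 1/102)*(25689 + 1/6) = -1464311/102*154135/6 = -225701575985/612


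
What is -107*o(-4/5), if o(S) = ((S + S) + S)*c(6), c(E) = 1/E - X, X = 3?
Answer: -3638/5 ≈ -727.60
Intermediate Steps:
c(E) = -3 + 1/E (c(E) = 1/E - 1*3 = 1/E - 3 = -3 + 1/E)
o(S) = -17*S/2 (o(S) = ((S + S) + S)*(-3 + 1/6) = (2*S + S)*(-3 + 1/6) = (3*S)*(-17/6) = -17*S/2)
-107*o(-4/5) = -(-1819)*(-4/5)/2 = -(-1819)*(-4*1/5)/2 = -(-1819)*(-4)/(2*5) = -107*34/5 = -3638/5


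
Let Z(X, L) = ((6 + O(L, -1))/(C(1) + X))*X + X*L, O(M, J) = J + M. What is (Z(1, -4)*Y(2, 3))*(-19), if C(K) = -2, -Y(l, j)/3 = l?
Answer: -570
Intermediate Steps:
Y(l, j) = -3*l
Z(X, L) = L*X + X*(5 + L)/(-2 + X) (Z(X, L) = ((6 + (-1 + L))/(-2 + X))*X + X*L = ((5 + L)/(-2 + X))*X + L*X = X*(5 + L)/(-2 + X) + L*X = L*X + X*(5 + L)/(-2 + X))
(Z(1, -4)*Y(2, 3))*(-19) = ((1*(5 - 1*(-4) - 4*1)/(-2 + 1))*(-3*2))*(-19) = ((1*(5 + 4 - 4)/(-1))*(-6))*(-19) = ((1*(-1)*5)*(-6))*(-19) = -5*(-6)*(-19) = 30*(-19) = -570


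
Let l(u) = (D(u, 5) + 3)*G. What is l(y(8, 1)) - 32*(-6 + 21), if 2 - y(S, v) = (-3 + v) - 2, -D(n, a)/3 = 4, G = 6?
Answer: -534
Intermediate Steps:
D(n, a) = -12 (D(n, a) = -3*4 = -12)
y(S, v) = 7 - v (y(S, v) = 2 - ((-3 + v) - 2) = 2 - (-5 + v) = 2 + (5 - v) = 7 - v)
l(u) = -54 (l(u) = (-12 + 3)*6 = -9*6 = -54)
l(y(8, 1)) - 32*(-6 + 21) = -54 - 32*(-6 + 21) = -54 - 32*15 = -54 - 480 = -534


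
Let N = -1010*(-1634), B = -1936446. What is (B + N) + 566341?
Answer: 280235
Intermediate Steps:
N = 1650340
(B + N) + 566341 = (-1936446 + 1650340) + 566341 = -286106 + 566341 = 280235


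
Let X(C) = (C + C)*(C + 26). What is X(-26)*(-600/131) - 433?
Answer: -433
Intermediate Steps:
X(C) = 2*C*(26 + C) (X(C) = (2*C)*(26 + C) = 2*C*(26 + C))
X(-26)*(-600/131) - 433 = (2*(-26)*(26 - 26))*(-600/131) - 433 = (2*(-26)*0)*(-600*1/131) - 433 = 0*(-600/131) - 433 = 0 - 433 = -433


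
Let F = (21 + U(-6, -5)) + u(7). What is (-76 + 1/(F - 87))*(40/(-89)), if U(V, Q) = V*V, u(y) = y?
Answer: 69960/2047 ≈ 34.177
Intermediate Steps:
U(V, Q) = V**2
F = 64 (F = (21 + (-6)**2) + 7 = (21 + 36) + 7 = 57 + 7 = 64)
(-76 + 1/(F - 87))*(40/(-89)) = (-76 + 1/(64 - 87))*(40/(-89)) = (-76 + 1/(-23))*(40*(-1/89)) = (-76 - 1/23)*(-40/89) = -1749/23*(-40/89) = 69960/2047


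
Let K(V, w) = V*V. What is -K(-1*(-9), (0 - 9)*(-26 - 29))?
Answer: -81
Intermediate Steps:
K(V, w) = V²
-K(-1*(-9), (0 - 9)*(-26 - 29)) = -(-1*(-9))² = -1*9² = -1*81 = -81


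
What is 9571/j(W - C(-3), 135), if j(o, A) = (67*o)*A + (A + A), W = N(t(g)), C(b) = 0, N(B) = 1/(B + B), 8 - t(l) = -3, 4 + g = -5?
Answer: 210562/14985 ≈ 14.052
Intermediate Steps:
g = -9 (g = -4 - 5 = -9)
t(l) = 11 (t(l) = 8 - 1*(-3) = 8 + 3 = 11)
N(B) = 1/(2*B)
W = 1/22 (W = (½)/11 = (½)*(1/11) = 1/22 ≈ 0.045455)
j(o, A) = 2*A + 67*A*o (j(o, A) = 67*A*o + 2*A = 2*A + 67*A*o)
9571/j(W - C(-3), 135) = 9571/((135*(2 + 67*(1/22 - 1*0)))) = 9571/((135*(2 + 67*(1/22 + 0)))) = 9571/((135*(2 + 67*(1/22)))) = 9571/((135*(2 + 67/22))) = 9571/((135*(111/22))) = 9571/(14985/22) = 9571*(22/14985) = 210562/14985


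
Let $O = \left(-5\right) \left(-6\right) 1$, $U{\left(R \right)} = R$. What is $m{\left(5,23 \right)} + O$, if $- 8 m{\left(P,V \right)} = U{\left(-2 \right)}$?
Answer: $\frac{121}{4} \approx 30.25$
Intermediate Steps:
$m{\left(P,V \right)} = \frac{1}{4}$ ($m{\left(P,V \right)} = \left(- \frac{1}{8}\right) \left(-2\right) = \frac{1}{4}$)
$O = 30$ ($O = 30 \cdot 1 = 30$)
$m{\left(5,23 \right)} + O = \frac{1}{4} + 30 = \frac{121}{4}$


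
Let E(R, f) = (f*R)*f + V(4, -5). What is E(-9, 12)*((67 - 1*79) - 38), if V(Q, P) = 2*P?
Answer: 65300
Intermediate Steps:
E(R, f) = -10 + R*f**2 (E(R, f) = (f*R)*f + 2*(-5) = (R*f)*f - 10 = R*f**2 - 10 = -10 + R*f**2)
E(-9, 12)*((67 - 1*79) - 38) = (-10 - 9*12**2)*((67 - 1*79) - 38) = (-10 - 9*144)*((67 - 79) - 38) = (-10 - 1296)*(-12 - 38) = -1306*(-50) = 65300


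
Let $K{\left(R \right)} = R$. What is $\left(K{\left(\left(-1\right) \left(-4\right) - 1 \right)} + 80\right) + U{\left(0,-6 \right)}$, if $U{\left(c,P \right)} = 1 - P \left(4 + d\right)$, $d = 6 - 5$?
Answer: $114$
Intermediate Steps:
$d = 1$
$U{\left(c,P \right)} = 1 - 5 P$ ($U{\left(c,P \right)} = 1 - P \left(4 + 1\right) = 1 - P 5 = 1 - 5 P$)
$\left(K{\left(\left(-1\right) \left(-4\right) - 1 \right)} + 80\right) + U{\left(0,-6 \right)} = \left(\left(\left(-1\right) \left(-4\right) - 1\right) + 80\right) + \left(1 - -30\right) = \left(\left(4 - 1\right) + 80\right) + \left(1 + 30\right) = \left(3 + 80\right) + 31 = 83 + 31 = 114$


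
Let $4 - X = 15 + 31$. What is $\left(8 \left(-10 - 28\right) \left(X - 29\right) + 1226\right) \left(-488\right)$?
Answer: $-11131280$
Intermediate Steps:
$X = -42$ ($X = 4 - \left(15 + 31\right) = 4 - 46 = -42$)
$\left(8 \left(-10 - 28\right) \left(X - 29\right) + 1226\right) \left(-488\right) = \left(8 \left(-10 - 28\right) \left(-42 - 29\right) + 1226\right) \left(-488\right) = \left(8 \left(\left(-38\right) \left(-71\right)\right) + 1226\right) \left(-488\right) = \left(8 \cdot 2698 + 1226\right) \left(-488\right) = \left(21584 + 1226\right) \left(-488\right) = 22810 \left(-488\right) = -11131280$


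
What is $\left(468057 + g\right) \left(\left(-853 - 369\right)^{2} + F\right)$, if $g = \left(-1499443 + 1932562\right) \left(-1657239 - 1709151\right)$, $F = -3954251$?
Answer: $3588205557239655351$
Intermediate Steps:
$g = -1458047470410$ ($g = 433119 \left(-3366390\right) = -1458047470410$)
$\left(468057 + g\right) \left(\left(-853 - 369\right)^{2} + F\right) = \left(468057 - 1458047470410\right) \left(\left(-853 - 369\right)^{2} - 3954251\right) = - 1458047002353 \left(\left(-1222\right)^{2} - 3954251\right) = - 1458047002353 \left(1493284 - 3954251\right) = \left(-1458047002353\right) \left(-2460967\right) = 3588205557239655351$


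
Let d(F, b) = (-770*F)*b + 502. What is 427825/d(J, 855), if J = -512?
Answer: 427825/337075702 ≈ 0.0012692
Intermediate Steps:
d(F, b) = 502 - 770*F*b (d(F, b) = -770*F*b + 502 = 502 - 770*F*b)
427825/d(J, 855) = 427825/(502 - 770*(-512)*855) = 427825/(502 + 337075200) = 427825/337075702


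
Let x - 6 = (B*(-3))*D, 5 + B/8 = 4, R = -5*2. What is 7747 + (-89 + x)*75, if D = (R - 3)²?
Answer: 305722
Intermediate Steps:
R = -10
D = 169 (D = (-10 - 3)² = (-13)² = 169)
B = -8 (B = -40 + 8*4 = -40 + 32 = -8)
x = 4062 (x = 6 - 8*(-3)*169 = 6 + 24*169 = 6 + 4056 = 4062)
7747 + (-89 + x)*75 = 7747 + (-89 + 4062)*75 = 7747 + 3973*75 = 7747 + 297975 = 305722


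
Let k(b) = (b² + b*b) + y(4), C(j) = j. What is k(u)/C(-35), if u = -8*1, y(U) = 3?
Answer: -131/35 ≈ -3.7429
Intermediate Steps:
u = -8
k(b) = 3 + 2*b² (k(b) = (b² + b*b) + 3 = (b² + b²) + 3 = 2*b² + 3 = 3 + 2*b²)
k(u)/C(-35) = (3 + 2*(-8)²)/(-35) = (3 + 2*64)*(-1/35) = (3 + 128)*(-1/35) = 131*(-1/35) = -131/35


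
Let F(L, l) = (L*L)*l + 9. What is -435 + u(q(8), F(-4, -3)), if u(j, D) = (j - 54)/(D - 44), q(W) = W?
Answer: -36059/83 ≈ -434.45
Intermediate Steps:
F(L, l) = 9 + l*L² (F(L, l) = L²*l + 9 = l*L² + 9 = 9 + l*L²)
u(j, D) = (-54 + j)/(-44 + D)
-435 + u(q(8), F(-4, -3)) = -435 + (-54 + 8)/(-44 + (9 - 3*(-4)²)) = -435 - 46/(-44 + (9 - 3*16)) = -435 - 46/(-44 + (9 - 48)) = -435 - 46/(-44 - 39) = -435 - 46/(-83) = -435 - 1/83*(-46) = -435 + 46/83 = -36059/83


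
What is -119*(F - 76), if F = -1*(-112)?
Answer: -4284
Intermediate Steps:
F = 112
-119*(F - 76) = -119*(112 - 76) = -119*36 = -4284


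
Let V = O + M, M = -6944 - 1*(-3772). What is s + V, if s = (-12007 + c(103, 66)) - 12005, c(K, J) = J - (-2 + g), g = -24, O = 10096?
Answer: -16996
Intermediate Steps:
M = -3172 (M = -6944 + 3772 = -3172)
c(K, J) = 26 + J (c(K, J) = J - (-2 - 24) = J - 1*(-26) = J + 26 = 26 + J)
V = 6924 (V = 10096 - 3172 = 6924)
s = -23920 (s = (-12007 + (26 + 66)) - 12005 = (-12007 + 92) - 12005 = -11915 - 12005 = -23920)
s + V = -23920 + 6924 = -16996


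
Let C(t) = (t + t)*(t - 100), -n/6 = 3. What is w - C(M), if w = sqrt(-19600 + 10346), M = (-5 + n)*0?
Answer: I*sqrt(9254) ≈ 96.198*I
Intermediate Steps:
n = -18 (n = -6*3 = -18)
M = 0 (M = (-5 - 18)*0 = -23*0 = 0)
C(t) = 2*t*(-100 + t) (C(t) = (2*t)*(-100 + t) = 2*t*(-100 + t))
w = I*sqrt(9254) (w = sqrt(-9254) = I*sqrt(9254) ≈ 96.198*I)
w - C(M) = I*sqrt(9254) - 2*0*(-100 + 0) = I*sqrt(9254) - 2*0*(-100) = I*sqrt(9254) - 1*0 = I*sqrt(9254) + 0 = I*sqrt(9254)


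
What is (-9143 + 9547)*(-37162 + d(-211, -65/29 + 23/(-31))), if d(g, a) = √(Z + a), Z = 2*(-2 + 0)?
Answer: -15013448 + 404*I*√5643922/899 ≈ -1.5013e+7 + 1067.6*I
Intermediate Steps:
Z = -4 (Z = 2*(-2) = -4)
d(g, a) = √(-4 + a)
(-9143 + 9547)*(-37162 + d(-211, -65/29 + 23/(-31))) = (-9143 + 9547)*(-37162 + √(-4 + (-65/29 + 23/(-31)))) = 404*(-37162 + √(-4 + (-65*1/29 + 23*(-1/31)))) = 404*(-37162 + √(-4 + (-65/29 - 23/31))) = 404*(-37162 + √(-4 - 2682/899)) = 404*(-37162 + √(-6278/899)) = 404*(-37162 + I*√5643922/899) = -15013448 + 404*I*√5643922/899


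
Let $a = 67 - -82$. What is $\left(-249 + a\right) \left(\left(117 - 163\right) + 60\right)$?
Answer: $-1400$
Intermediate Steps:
$a = 149$ ($a = 67 + 82 = 149$)
$\left(-249 + a\right) \left(\left(117 - 163\right) + 60\right) = \left(-249 + 149\right) \left(\left(117 - 163\right) + 60\right) = - 100 \left(-46 + 60\right) = \left(-100\right) 14 = -1400$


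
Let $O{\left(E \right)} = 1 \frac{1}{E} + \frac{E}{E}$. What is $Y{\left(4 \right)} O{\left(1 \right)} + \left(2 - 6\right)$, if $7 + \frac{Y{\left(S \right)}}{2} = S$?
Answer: $-16$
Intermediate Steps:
$Y{\left(S \right)} = -14 + 2 S$
$O{\left(E \right)} = 1 + \frac{1}{E}$ ($O{\left(E \right)} = \frac{1}{E} + 1 = 1 + \frac{1}{E}$)
$Y{\left(4 \right)} O{\left(1 \right)} + \left(2 - 6\right) = \left(-14 + 2 \cdot 4\right) \frac{1 + 1}{1} + \left(2 - 6\right) = \left(-14 + 8\right) 1 \cdot 2 + \left(2 - 6\right) = \left(-6\right) 2 - 4 = -12 - 4 = -16$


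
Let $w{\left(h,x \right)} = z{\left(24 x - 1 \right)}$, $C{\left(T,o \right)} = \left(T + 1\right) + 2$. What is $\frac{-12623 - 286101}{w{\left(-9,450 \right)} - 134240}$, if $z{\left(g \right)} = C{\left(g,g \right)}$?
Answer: $\frac{149362}{61719} \approx 2.42$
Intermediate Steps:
$C{\left(T,o \right)} = 3 + T$ ($C{\left(T,o \right)} = \left(1 + T\right) + 2 = 3 + T$)
$z{\left(g \right)} = 3 + g$
$w{\left(h,x \right)} = 2 + 24 x$ ($w{\left(h,x \right)} = 3 + \left(24 x - 1\right) = 3 + \left(-1 + 24 x\right) = 2 + 24 x$)
$\frac{-12623 - 286101}{w{\left(-9,450 \right)} - 134240} = \frac{-12623 - 286101}{\left(2 + 24 \cdot 450\right) - 134240} = - \frac{298724}{\left(2 + 10800\right) - 134240} = - \frac{298724}{10802 - 134240} = - \frac{298724}{-123438} = \left(-298724\right) \left(- \frac{1}{123438}\right) = \frac{149362}{61719}$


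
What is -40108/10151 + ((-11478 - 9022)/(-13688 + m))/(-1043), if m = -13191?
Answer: -1124627733576/284581224347 ≈ -3.9519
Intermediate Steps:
-40108/10151 + ((-11478 - 9022)/(-13688 + m))/(-1043) = -40108/10151 + ((-11478 - 9022)/(-13688 - 13191))/(-1043) = -40108*1/10151 - 20500/(-26879)*(-1/1043) = -40108/10151 - 20500*(-1/26879)*(-1/1043) = -40108/10151 + (20500/26879)*(-1/1043) = -40108/10151 - 20500/28034797 = -1124627733576/284581224347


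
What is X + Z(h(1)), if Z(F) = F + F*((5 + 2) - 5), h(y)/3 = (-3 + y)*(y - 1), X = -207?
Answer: -207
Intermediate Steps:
h(y) = 3*(-1 + y)*(-3 + y) (h(y) = 3*((-3 + y)*(y - 1)) = 3*((-3 + y)*(-1 + y)) = 3*((-1 + y)*(-3 + y)) = 3*(-1 + y)*(-3 + y))
Z(F) = 3*F (Z(F) = F + F*(7 - 5) = F + F*2 = F + 2*F = 3*F)
X + Z(h(1)) = -207 + 3*(9 - 12*1 + 3*1**2) = -207 + 3*(9 - 12 + 3*1) = -207 + 3*(9 - 12 + 3) = -207 + 3*0 = -207 + 0 = -207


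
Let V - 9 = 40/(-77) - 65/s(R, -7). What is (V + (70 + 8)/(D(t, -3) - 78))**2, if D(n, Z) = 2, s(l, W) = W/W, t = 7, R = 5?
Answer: 28351487641/8561476 ≈ 3311.5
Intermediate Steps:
s(l, W) = 1
V = -4352/77 (V = 9 + (40/(-77) - 65/1) = 9 + (40*(-1/77) - 65*1) = 9 + (-40/77 - 65) = 9 - 5045/77 = -4352/77 ≈ -56.519)
(V + (70 + 8)/(D(t, -3) - 78))**2 = (-4352/77 + (70 + 8)/(2 - 78))**2 = (-4352/77 + 78/(-76))**2 = (-4352/77 + 78*(-1/76))**2 = (-4352/77 - 39/38)**2 = (-168379/2926)**2 = 28351487641/8561476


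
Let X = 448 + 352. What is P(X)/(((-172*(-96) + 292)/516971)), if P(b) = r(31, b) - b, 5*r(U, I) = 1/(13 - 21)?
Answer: -16543588971/672160 ≈ -24613.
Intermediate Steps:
r(U, I) = -1/40 (r(U, I) = 1/(5*(13 - 21)) = (1/5)/(-8) = (1/5)*(-1/8) = -1/40)
X = 800
P(b) = -1/40 - b
P(X)/(((-172*(-96) + 292)/516971)) = (-1/40 - 1*800)/(((-172*(-96) + 292)/516971)) = (-1/40 - 800)/(((16512 + 292)*(1/516971))) = -32001/(40*(16804*(1/516971))) = -32001/(40*16804/516971) = -32001/40*516971/16804 = -16543588971/672160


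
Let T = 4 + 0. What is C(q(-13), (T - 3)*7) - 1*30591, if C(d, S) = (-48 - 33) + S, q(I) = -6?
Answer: -30665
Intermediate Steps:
T = 4
C(d, S) = -81 + S
C(q(-13), (T - 3)*7) - 1*30591 = (-81 + (4 - 3)*7) - 1*30591 = (-81 + 1*7) - 30591 = (-81 + 7) - 30591 = -74 - 30591 = -30665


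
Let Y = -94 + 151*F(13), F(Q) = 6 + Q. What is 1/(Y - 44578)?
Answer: -1/41803 ≈ -2.3922e-5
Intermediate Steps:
Y = 2775 (Y = -94 + 151*(6 + 13) = -94 + 151*19 = -94 + 2869 = 2775)
1/(Y - 44578) = 1/(2775 - 44578) = 1/(-41803) = -1/41803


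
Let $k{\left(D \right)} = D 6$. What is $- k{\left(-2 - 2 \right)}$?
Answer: $24$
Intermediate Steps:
$k{\left(D \right)} = 6 D$
$- k{\left(-2 - 2 \right)} = - 6 \left(-2 - 2\right) = - 6 \left(-4\right) = \left(-1\right) \left(-24\right) = 24$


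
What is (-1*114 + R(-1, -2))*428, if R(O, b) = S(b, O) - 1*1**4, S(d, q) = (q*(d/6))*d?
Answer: -148516/3 ≈ -49505.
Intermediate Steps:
S(d, q) = q*d**2/6 (S(d, q) = (q*(d*(1/6)))*d = (q*(d/6))*d = (d*q/6)*d = q*d**2/6)
R(O, b) = -1 + O*b**2/6 (R(O, b) = O*b**2/6 - 1*1**4 = O*b**2/6 - 1*1 = O*b**2/6 - 1 = -1 + O*b**2/6)
(-1*114 + R(-1, -2))*428 = (-1*114 + (-1 + (1/6)*(-1)*(-2)**2))*428 = (-114 + (-1 + (1/6)*(-1)*4))*428 = (-114 + (-1 - 2/3))*428 = (-114 - 5/3)*428 = -347/3*428 = -148516/3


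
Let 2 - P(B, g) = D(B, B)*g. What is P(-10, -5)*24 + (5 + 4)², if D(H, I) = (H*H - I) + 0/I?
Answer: 13329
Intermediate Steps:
D(H, I) = H² - I (D(H, I) = (H² - I) + 0 = H² - I)
P(B, g) = 2 - g*(B² - B) (P(B, g) = 2 - (B² - B)*g = 2 - g*(B² - B))
P(-10, -5)*24 + (5 + 4)² = (2 - 1*(-10)*(-5)*(-1 - 10))*24 + (5 + 4)² = (2 - 1*(-10)*(-5)*(-11))*24 + 9² = (2 + 550)*24 + 81 = 552*24 + 81 = 13248 + 81 = 13329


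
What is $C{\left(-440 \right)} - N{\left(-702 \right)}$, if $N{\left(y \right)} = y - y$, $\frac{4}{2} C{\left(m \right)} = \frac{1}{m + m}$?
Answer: $- \frac{1}{1760} \approx -0.00056818$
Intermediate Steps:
$C{\left(m \right)} = \frac{1}{4 m}$ ($C{\left(m \right)} = \frac{1}{2 \left(m + m\right)} = \frac{1}{2 \cdot 2 m} = \frac{\frac{1}{2} \frac{1}{m}}{2} = \frac{1}{4 m}$)
$N{\left(y \right)} = 0$
$C{\left(-440 \right)} - N{\left(-702 \right)} = \frac{1}{4 \left(-440\right)} - 0 = \frac{1}{4} \left(- \frac{1}{440}\right) + 0 = - \frac{1}{1760} + 0 = - \frac{1}{1760}$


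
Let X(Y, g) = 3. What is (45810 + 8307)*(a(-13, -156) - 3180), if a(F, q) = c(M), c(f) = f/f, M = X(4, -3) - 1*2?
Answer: -172037943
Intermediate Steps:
M = 1 (M = 3 - 1*2 = 3 - 2 = 1)
c(f) = 1
a(F, q) = 1
(45810 + 8307)*(a(-13, -156) - 3180) = (45810 + 8307)*(1 - 3180) = 54117*(-3179) = -172037943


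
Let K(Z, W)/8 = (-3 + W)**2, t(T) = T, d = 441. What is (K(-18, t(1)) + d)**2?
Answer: 223729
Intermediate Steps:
K(Z, W) = 8*(-3 + W)**2
(K(-18, t(1)) + d)**2 = (8*(-3 + 1)**2 + 441)**2 = (8*(-2)**2 + 441)**2 = (8*4 + 441)**2 = (32 + 441)**2 = 473**2 = 223729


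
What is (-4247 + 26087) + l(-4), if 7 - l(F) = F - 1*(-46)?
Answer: 21805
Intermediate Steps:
l(F) = -39 - F (l(F) = 7 - (F - 1*(-46)) = 7 - (F + 46) = 7 - (46 + F) = 7 + (-46 - F) = -39 - F)
(-4247 + 26087) + l(-4) = (-4247 + 26087) + (-39 - 1*(-4)) = 21840 + (-39 + 4) = 21840 - 35 = 21805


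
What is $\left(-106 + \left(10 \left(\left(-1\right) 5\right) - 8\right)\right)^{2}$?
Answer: $26896$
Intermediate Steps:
$\left(-106 + \left(10 \left(\left(-1\right) 5\right) - 8\right)\right)^{2} = \left(-106 + \left(10 \left(-5\right) - 8\right)\right)^{2} = \left(-106 - 58\right)^{2} = \left(-164\right)^{2} = 26896$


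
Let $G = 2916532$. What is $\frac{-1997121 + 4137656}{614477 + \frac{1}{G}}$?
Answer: $\frac{1248587764924}{358428366753} \approx 3.4835$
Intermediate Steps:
$\frac{-1997121 + 4137656}{614477 + \frac{1}{G}} = \frac{-1997121 + 4137656}{614477 + \frac{1}{2916532}} = \frac{2140535}{614477 + \frac{1}{2916532}} = \frac{2140535}{\frac{1792141833765}{2916532}} = 2140535 \cdot \frac{2916532}{1792141833765} = \frac{1248587764924}{358428366753}$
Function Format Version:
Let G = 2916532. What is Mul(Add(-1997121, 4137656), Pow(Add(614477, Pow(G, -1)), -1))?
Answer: Rational(1248587764924, 358428366753) ≈ 3.4835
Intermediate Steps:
Mul(Add(-1997121, 4137656), Pow(Add(614477, Pow(G, -1)), -1)) = Mul(Add(-1997121, 4137656), Pow(Add(614477, Pow(2916532, -1)), -1)) = Mul(2140535, Pow(Add(614477, Rational(1, 2916532)), -1)) = Mul(2140535, Pow(Rational(1792141833765, 2916532), -1)) = Mul(2140535, Rational(2916532, 1792141833765)) = Rational(1248587764924, 358428366753)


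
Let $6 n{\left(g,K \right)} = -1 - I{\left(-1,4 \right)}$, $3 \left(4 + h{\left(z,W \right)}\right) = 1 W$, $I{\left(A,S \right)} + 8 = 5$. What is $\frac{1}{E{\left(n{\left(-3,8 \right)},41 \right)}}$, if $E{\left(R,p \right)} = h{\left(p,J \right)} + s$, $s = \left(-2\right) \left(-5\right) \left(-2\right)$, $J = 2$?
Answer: $- \frac{3}{70} \approx -0.042857$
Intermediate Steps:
$I{\left(A,S \right)} = -3$ ($I{\left(A,S \right)} = -8 + 5 = -3$)
$h{\left(z,W \right)} = -4 + \frac{W}{3}$ ($h{\left(z,W \right)} = -4 + \frac{1 W}{3} = -4 + \frac{W}{3}$)
$s = -20$ ($s = 10 \left(-2\right) = -20$)
$n{\left(g,K \right)} = \frac{1}{3}$ ($n{\left(g,K \right)} = \frac{-1 - -3}{6} = \frac{-1 + 3}{6} = \frac{1}{6} \cdot 2 = \frac{1}{3}$)
$E{\left(R,p \right)} = - \frac{70}{3}$ ($E{\left(R,p \right)} = \left(-4 + \frac{1}{3} \cdot 2\right) - 20 = \left(-4 + \frac{2}{3}\right) - 20 = - \frac{10}{3} - 20 = - \frac{70}{3}$)
$\frac{1}{E{\left(n{\left(-3,8 \right)},41 \right)}} = \frac{1}{- \frac{70}{3}} = - \frac{3}{70}$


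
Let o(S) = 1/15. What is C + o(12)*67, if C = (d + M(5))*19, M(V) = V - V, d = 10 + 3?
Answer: 3772/15 ≈ 251.47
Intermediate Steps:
o(S) = 1/15
d = 13
M(V) = 0
C = 247 (C = (13 + 0)*19 = 13*19 = 247)
C + o(12)*67 = 247 + (1/15)*67 = 247 + 67/15 = 3772/15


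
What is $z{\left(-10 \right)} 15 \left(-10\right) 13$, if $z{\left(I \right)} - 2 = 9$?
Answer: $-21450$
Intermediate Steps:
$z{\left(I \right)} = 11$ ($z{\left(I \right)} = 2 + 9 = 11$)
$z{\left(-10 \right)} 15 \left(-10\right) 13 = 11 \cdot 15 \left(-10\right) 13 = 11 \left(\left(-150\right) 13\right) = 11 \left(-1950\right) = -21450$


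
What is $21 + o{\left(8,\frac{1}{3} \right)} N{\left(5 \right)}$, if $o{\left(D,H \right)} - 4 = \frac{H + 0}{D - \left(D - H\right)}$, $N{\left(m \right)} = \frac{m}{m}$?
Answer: $26$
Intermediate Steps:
$N{\left(m \right)} = 1$
$o{\left(D,H \right)} = 5$ ($o{\left(D,H \right)} = 4 + \frac{H + 0}{D - \left(D - H\right)} = 4 + \frac{H}{H} = 4 + 1 = 5$)
$21 + o{\left(8,\frac{1}{3} \right)} N{\left(5 \right)} = 21 + 5 \cdot 1 = 21 + 5 = 26$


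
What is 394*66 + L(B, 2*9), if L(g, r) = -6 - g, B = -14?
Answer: 26012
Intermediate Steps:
394*66 + L(B, 2*9) = 394*66 + (-6 - 1*(-14)) = 26004 + (-6 + 14) = 26004 + 8 = 26012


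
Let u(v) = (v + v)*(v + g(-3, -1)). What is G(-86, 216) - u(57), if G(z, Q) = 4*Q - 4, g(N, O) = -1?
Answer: -5524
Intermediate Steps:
G(z, Q) = -4 + 4*Q
u(v) = 2*v*(-1 + v) (u(v) = (v + v)*(v - 1) = (2*v)*(-1 + v) = 2*v*(-1 + v))
G(-86, 216) - u(57) = (-4 + 4*216) - 2*57*(-1 + 57) = (-4 + 864) - 2*57*56 = 860 - 1*6384 = 860 - 6384 = -5524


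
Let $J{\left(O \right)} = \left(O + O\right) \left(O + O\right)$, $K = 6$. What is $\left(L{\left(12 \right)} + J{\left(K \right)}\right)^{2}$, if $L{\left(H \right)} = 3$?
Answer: $21609$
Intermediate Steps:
$J{\left(O \right)} = 4 O^{2}$ ($J{\left(O \right)} = 2 O 2 O = 4 O^{2}$)
$\left(L{\left(12 \right)} + J{\left(K \right)}\right)^{2} = \left(3 + 4 \cdot 6^{2}\right)^{2} = \left(3 + 4 \cdot 36\right)^{2} = \left(3 + 144\right)^{2} = 147^{2} = 21609$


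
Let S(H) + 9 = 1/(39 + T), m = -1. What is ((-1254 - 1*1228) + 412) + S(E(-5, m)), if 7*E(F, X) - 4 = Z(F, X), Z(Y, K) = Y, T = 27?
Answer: -137213/66 ≈ -2079.0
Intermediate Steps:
E(F, X) = 4/7 + F/7
S(H) = -593/66 (S(H) = -9 + 1/(39 + 27) = -9 + 1/66 = -593/66)
((-1254 - 1*1228) + 412) + S(E(-5, m)) = ((-1254 - 1*1228) + 412) - 593/66 = ((-1254 - 1228) + 412) - 593/66 = (-2482 + 412) - 593/66 = -2070 - 593/66 = -137213/66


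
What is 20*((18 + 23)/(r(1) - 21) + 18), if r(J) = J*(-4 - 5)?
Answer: 998/3 ≈ 332.67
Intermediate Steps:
r(J) = -9*J (r(J) = J*(-9) = -9*J)
20*((18 + 23)/(r(1) - 21) + 18) = 20*((18 + 23)/(-9*1 - 21) + 18) = 20*(41/(-9 - 21) + 18) = 20*(41/(-30) + 18) = 20*(41*(-1/30) + 18) = 20*(-41/30 + 18) = 20*(499/30) = 998/3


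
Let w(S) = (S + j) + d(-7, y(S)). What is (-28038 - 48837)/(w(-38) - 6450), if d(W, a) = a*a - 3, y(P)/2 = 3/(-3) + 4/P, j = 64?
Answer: 27751875/2318383 ≈ 11.970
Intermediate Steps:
y(P) = -2 + 8/P (y(P) = 2*(3/(-3) + 4/P) = 2*(3*(-⅓) + 4/P) = 2*(-1 + 4/P) = -2 + 8/P)
d(W, a) = -3 + a² (d(W, a) = a² - 3 = -3 + a²)
w(S) = 61 + S + (-2 + 8/S)² (w(S) = (S + 64) + (-3 + (-2 + 8/S)²) = (64 + S) + (-3 + (-2 + 8/S)²) = 61 + S + (-2 + 8/S)²)
(-28038 - 48837)/(w(-38) - 6450) = (-28038 - 48837)/((61 - 38 + 4*(-4 - 38)²/(-38)²) - 6450) = -76875/((61 - 38 + 4*(1/1444)*(-42)²) - 6450) = -76875/((61 - 38 + 4*(1/1444)*1764) - 6450) = -76875/((61 - 38 + 1764/361) - 6450) = -76875/(10067/361 - 6450) = -76875/(-2318383/361) = -76875*(-361/2318383) = 27751875/2318383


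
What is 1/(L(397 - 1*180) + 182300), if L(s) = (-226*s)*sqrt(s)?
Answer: -45575/122169316197 - 24521*sqrt(217)/244338632394 ≈ -1.8514e-6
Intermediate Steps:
L(s) = -226*s**(3/2)
1/(L(397 - 1*180) + 182300) = 1/(-226*(397 - 1*180)**(3/2) + 182300) = 1/(-226*(397 - 180)**(3/2) + 182300) = 1/(-49042*sqrt(217) + 182300) = 1/(182300 - 49042*sqrt(217))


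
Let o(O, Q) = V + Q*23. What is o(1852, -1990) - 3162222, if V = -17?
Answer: -3208009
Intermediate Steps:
o(O, Q) = -17 + 23*Q (o(O, Q) = -17 + Q*23 = -17 + 23*Q)
o(1852, -1990) - 3162222 = (-17 + 23*(-1990)) - 3162222 = (-17 - 45770) - 3162222 = -45787 - 3162222 = -3208009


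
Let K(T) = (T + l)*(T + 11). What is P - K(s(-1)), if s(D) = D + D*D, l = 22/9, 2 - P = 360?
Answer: -3464/9 ≈ -384.89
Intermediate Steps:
P = -358 (P = 2 - 1*360 = 2 - 360 = -358)
l = 22/9 (l = 22*(⅑) = 22/9 ≈ 2.4444)
s(D) = D + D²
K(T) = (11 + T)*(22/9 + T) (K(T) = (T + 22/9)*(T + 11) = (22/9 + T)*(11 + T) = (11 + T)*(22/9 + T))
P - K(s(-1)) = -358 - (242/9 + (-(1 - 1))² + 121*(-(1 - 1))/9) = -358 - (242/9 + (-1*0)² + 121*(-1*0)/9) = -358 - (242/9 + 0² + (121/9)*0) = -358 - (242/9 + 0 + 0) = -358 - 1*242/9 = -358 - 242/9 = -3464/9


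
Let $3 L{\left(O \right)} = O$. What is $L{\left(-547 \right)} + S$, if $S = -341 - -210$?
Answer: $- \frac{940}{3} \approx -313.33$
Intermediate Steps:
$L{\left(O \right)} = \frac{O}{3}$
$S = -131$ ($S = -341 + 210 = -131$)
$L{\left(-547 \right)} + S = \frac{1}{3} \left(-547\right) - 131 = - \frac{547}{3} - 131 = - \frac{940}{3}$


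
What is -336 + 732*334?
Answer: 244152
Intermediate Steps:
-336 + 732*334 = -336 + 244488 = 244152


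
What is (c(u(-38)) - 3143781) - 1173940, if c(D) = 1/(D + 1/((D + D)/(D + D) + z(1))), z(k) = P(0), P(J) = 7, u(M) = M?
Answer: -1308269471/303 ≈ -4.3177e+6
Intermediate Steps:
z(k) = 7
c(D) = 1/(⅛ + D) (c(D) = 1/(D + 1/((D + D)/(D + D) + 7)) = 1/(D + 1/((2*D)/((2*D)) + 7)) = 1/(D + 1/((2*D)*(1/(2*D)) + 7)) = 1/(D + 1/(1 + 7)) = 1/(D + 1/8) = 1/(D + ⅛) = 1/(⅛ + D))
(c(u(-38)) - 3143781) - 1173940 = (8/(1 + 8*(-38)) - 3143781) - 1173940 = (8/(1 - 304) - 3143781) - 1173940 = (8/(-303) - 3143781) - 1173940 = (8*(-1/303) - 3143781) - 1173940 = (-8/303 - 3143781) - 1173940 = -952565651/303 - 1173940 = -1308269471/303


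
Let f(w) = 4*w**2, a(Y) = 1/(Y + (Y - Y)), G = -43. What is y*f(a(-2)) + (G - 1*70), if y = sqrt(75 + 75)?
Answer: -113 + 5*sqrt(6) ≈ -100.75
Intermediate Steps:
y = 5*sqrt(6) (y = sqrt(150) = 5*sqrt(6) ≈ 12.247)
a(Y) = 1/Y (a(Y) = 1/(Y + 0) = 1/Y)
y*f(a(-2)) + (G - 1*70) = (5*sqrt(6))*(4*(1/(-2))**2) + (-43 - 1*70) = (5*sqrt(6))*(4*(-1/2)**2) + (-43 - 70) = (5*sqrt(6))*(4*(1/4)) - 113 = (5*sqrt(6))*1 - 113 = 5*sqrt(6) - 113 = -113 + 5*sqrt(6)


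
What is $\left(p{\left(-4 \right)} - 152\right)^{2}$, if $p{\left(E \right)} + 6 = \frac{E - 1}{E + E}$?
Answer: $\frac{1585081}{64} \approx 24767.0$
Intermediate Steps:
$p{\left(E \right)} = -6 + \frac{-1 + E}{2 E}$ ($p{\left(E \right)} = -6 + \frac{E - 1}{E + E} = -6 + \frac{-1 + E}{2 E}$)
$\left(p{\left(-4 \right)} - 152\right)^{2} = \left(\frac{-1 - -44}{2 \left(-4\right)} - 152\right)^{2} = \left(\frac{1}{2} \left(- \frac{1}{4}\right) \left(-1 + 44\right) - 152\right)^{2} = \left(\frac{1}{2} \left(- \frac{1}{4}\right) 43 - 152\right)^{2} = \left(- \frac{43}{8} - 152\right)^{2} = \left(- \frac{1259}{8}\right)^{2} = \frac{1585081}{64}$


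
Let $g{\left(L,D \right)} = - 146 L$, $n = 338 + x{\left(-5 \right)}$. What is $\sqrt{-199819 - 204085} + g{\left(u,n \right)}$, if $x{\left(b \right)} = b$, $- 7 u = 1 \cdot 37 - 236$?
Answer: $- \frac{29054}{7} + 8 i \sqrt{6311} \approx -4150.6 + 635.53 i$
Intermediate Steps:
$u = \frac{199}{7}$ ($u = - \frac{1 \cdot 37 - 236}{7} = - \frac{37 - 236}{7} = \left(- \frac{1}{7}\right) \left(-199\right) = \frac{199}{7} \approx 28.429$)
$n = 333$ ($n = 338 - 5 = 333$)
$\sqrt{-199819 - 204085} + g{\left(u,n \right)} = \sqrt{-199819 - 204085} - \frac{29054}{7} = \sqrt{-403904} - \frac{29054}{7} = 8 i \sqrt{6311} - \frac{29054}{7} = - \frac{29054}{7} + 8 i \sqrt{6311}$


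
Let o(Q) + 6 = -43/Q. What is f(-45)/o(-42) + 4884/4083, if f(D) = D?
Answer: 2912542/284449 ≈ 10.239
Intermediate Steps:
o(Q) = -6 - 43/Q
f(-45)/o(-42) + 4884/4083 = -45/(-6 - 43/(-42)) + 4884/4083 = -45/(-6 - 43*(-1/42)) + 4884*(1/4083) = -45/(-6 + 43/42) + 1628/1361 = -45/(-209/42) + 1628/1361 = -45*(-42/209) + 1628/1361 = 1890/209 + 1628/1361 = 2912542/284449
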